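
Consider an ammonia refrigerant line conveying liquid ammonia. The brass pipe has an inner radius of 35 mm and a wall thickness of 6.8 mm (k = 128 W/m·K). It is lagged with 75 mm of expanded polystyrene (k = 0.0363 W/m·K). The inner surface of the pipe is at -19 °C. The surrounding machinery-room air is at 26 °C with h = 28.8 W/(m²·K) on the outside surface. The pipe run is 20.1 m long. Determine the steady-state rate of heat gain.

Treating each annulus and film as a series resistance:
R_brass pipe wall = ln(41.8/35)/(2π×128×20.1) = 1.098×10^-5 K/W
R_expanded polystyrene = ln(116.8/41.8)/(2π×0.0363×20.1) = 0.2241 K/W
R_outer film = 1/(h_o·2πr_oL) = 1/(28.8×2π×0.1168×20.1) = 0.002354 K/W
R_total = 0.2265 K/W
Q = ΔT/R_total = 45/0.2265

Q ≈ 199 W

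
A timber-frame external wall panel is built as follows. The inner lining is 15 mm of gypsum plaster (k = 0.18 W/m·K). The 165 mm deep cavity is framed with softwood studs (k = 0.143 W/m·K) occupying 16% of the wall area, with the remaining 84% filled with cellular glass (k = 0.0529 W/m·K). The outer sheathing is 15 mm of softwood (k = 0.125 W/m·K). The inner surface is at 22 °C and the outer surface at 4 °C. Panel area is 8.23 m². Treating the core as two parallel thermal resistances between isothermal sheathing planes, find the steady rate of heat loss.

Sheathing layers in series; stud and cavity paths in parallel between them.
R_inner = 0.015/(0.18×8.23) = 0.01013 K/W
R_stud  = 0.165/(0.143×0.16×8.23) = 0.8763 K/W
R_cav   = 0.165/(0.0529×0.84×8.23) = 0.4512 K/W
1/R_core = 1/R_stud + 1/R_cav → R_core = 0.2978 K/W
R_outer = 0.015/(0.125×8.23) = 0.01458 K/W
R_total = 0.3225 K/W
Q = ΔT/R_total = 18/0.3225

Q ≈ 55.8 W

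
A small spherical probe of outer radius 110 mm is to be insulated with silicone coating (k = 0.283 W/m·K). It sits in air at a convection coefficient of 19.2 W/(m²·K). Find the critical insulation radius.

For a sphere r_cr = 2k/h = 2×0.283/19.2
r_cr = 29.5 mm; since the bare radius (110 mm) is above r_cr, any added insulation will reduce heat loss.

r_cr ≈ 29.5 mm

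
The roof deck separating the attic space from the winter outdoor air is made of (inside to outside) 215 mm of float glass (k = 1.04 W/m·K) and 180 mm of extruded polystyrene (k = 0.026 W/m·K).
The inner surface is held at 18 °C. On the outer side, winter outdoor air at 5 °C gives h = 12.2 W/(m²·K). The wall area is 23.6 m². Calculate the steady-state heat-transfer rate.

Q ≈ 42.5 W

Treating each layer as a thermal resistance in series:
R_float glass = L/(kA) = 0.215/(1.04×23.6) = 0.00876 K/W
R_extruded polystyrene = L/(kA) = 0.18/(0.026×23.6) = 0.2934 K/W
R_outer film = 1/(h_o·A) = 1/(12.2×23.6) = 0.003473 K/W
R_total = 0.3056 K/W
Q = ΔT / R_total = 13 / 0.3056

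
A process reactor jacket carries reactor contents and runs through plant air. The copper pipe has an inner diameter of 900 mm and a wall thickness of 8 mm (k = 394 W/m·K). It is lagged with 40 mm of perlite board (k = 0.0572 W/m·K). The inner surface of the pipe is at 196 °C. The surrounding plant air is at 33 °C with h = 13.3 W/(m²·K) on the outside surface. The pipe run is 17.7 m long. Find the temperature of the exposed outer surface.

Radial resistances (cylindrical: R_cond = ln(r_o/r_i)/(2πkL), R_conv = 1/(h·2πrL)):
R_copper pipe wall = ln(458/450)/(2π×394×17.7) = 4.022×10^-7 K/W
R_perlite board = ln(498/458)/(2π×0.0572×17.7) = 0.01316 K/W
R_outer film = 1/(h_o·2πr_oL) = 1/(13.3×2π×0.498×17.7) = 0.001358 K/W
R_total = 0.01452 K/W
Q = ΔT/R_total = 163/0.01452
Q = 11200 W
T_interface = T_inner − Q·ΣR(inner→interface) = 196 − 11200×0.01316

T ≈ 48.2 °C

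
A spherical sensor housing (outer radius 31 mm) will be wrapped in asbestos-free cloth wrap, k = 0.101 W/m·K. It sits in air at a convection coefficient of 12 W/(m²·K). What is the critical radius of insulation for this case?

r_cr ≈ 16.8 mm

For a sphere r_cr = 2k/h = 2×0.101/12
r_cr = 16.8 mm; since the bare radius (31 mm) is above r_cr, any added insulation will reduce heat loss.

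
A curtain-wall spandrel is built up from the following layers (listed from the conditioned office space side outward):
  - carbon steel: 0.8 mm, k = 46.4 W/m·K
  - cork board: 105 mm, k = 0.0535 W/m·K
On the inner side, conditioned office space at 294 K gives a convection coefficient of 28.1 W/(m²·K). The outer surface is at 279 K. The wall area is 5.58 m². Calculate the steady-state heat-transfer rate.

Q ≈ 41.9 W

Treating each layer as a thermal resistance in series:
R_inner film = 1/(h_i·A) = 1/(28.1×5.58) = 0.006378 K/W
R_carbon steel = L/(kA) = 0.0008/(46.4×5.58) = 3.09×10^-6 K/W
R_cork board = L/(kA) = 0.105/(0.0535×5.58) = 0.3517 K/W
R_total = 0.3581 K/W
Q = ΔT / R_total = 15 / 0.3581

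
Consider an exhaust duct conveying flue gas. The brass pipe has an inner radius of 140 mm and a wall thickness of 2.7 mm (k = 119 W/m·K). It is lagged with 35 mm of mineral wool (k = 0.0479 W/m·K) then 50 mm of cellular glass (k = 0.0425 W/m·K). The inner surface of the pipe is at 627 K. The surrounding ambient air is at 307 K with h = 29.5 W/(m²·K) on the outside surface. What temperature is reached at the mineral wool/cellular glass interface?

T ≈ 488 K

Radial resistances (cylindrical: R_cond = ln(r_o/r_i)/(2πkL), R_conv = 1/(h·2πrL)):
R_brass pipe wall = ln(142.7/140)/(2π×119×1) = 2.555×10^-5 K/W
R_mineral wool = ln(177.7/142.7)/(2π×0.0479×1) = 0.7288 K/W
R_cellular glass = ln(227.7/177.7)/(2π×0.0425×1) = 0.9285 K/W
R_outer film = 1/(h_o·2πr_oL) = 1/(29.5×2π×0.2277×1) = 0.02369 K/W
R_total = 1.681 K/W
Q = ΔT/R_total = 320/1.681
Q = 190 W/m
T_interface = T_inner − Q·ΣR(inner→interface) = 627 − 190×0.7289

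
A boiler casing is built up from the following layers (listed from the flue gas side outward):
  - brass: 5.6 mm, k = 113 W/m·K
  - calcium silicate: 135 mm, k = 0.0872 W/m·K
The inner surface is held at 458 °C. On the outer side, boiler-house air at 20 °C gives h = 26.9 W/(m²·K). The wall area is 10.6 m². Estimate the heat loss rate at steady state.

Q ≈ 2930 W

Treating each layer as a thermal resistance in series:
R_brass = L/(kA) = 0.0056/(113×10.6) = 4.675×10^-6 K/W
R_calcium silicate = L/(kA) = 0.135/(0.0872×10.6) = 0.1461 K/W
R_outer film = 1/(h_o·A) = 1/(26.9×10.6) = 0.003507 K/W
R_total = 0.1496 K/W
Q = ΔT / R_total = 438 / 0.1496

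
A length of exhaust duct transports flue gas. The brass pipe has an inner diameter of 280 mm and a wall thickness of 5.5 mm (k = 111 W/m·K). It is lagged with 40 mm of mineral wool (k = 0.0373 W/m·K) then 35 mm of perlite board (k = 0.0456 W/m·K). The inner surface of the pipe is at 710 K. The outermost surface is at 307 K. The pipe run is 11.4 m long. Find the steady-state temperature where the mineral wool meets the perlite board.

T ≈ 455 K

Radial resistances (cylindrical: R_cond = ln(r_o/r_i)/(2πkL), R_conv = 1/(h·2πrL)):
R_brass pipe wall = ln(145.5/140)/(2π×111×11.4) = 4.847×10^-6 K/W
R_mineral wool = ln(185.5/145.5)/(2π×0.0373×11.4) = 0.09091 K/W
R_perlite board = ln(220.5/185.5)/(2π×0.0456×11.4) = 0.05292 K/W
R_total = 0.1438 K/W
Q = ΔT/R_total = 403/0.1438
Q = 2800 W
T_interface = T_inner − Q·ΣR(inner→interface) = 710 − 2800×0.09091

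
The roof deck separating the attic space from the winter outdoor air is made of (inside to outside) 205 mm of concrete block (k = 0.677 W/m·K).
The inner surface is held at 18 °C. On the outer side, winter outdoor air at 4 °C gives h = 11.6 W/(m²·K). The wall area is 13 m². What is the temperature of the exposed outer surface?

T ≈ 7.1 °C

Using the resistance-network approach (series):
R_concrete block = L/(kA) = 0.205/(0.677×13) = 0.02329 K/W
R_outer film = 1/(h_o·A) = 1/(11.6×13) = 0.006631 K/W
R_total = 0.02992 K/W;  Q = ΔT/R_total = 14/0.02992 = 467.9 W
T_interface = T_inner − Q·ΣR(inner→interface) = 18 − 468×0.02329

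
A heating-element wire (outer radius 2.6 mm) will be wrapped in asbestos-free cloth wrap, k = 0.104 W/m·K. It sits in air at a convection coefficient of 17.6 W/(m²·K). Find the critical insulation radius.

For a cylinder r_cr = k/h = 0.104/17.6
r_cr = 5.91 mm; since the bare radius (2.6 mm) is below r_cr, adding a thin layer of insulation will *increase* heat loss.

r_cr ≈ 5.91 mm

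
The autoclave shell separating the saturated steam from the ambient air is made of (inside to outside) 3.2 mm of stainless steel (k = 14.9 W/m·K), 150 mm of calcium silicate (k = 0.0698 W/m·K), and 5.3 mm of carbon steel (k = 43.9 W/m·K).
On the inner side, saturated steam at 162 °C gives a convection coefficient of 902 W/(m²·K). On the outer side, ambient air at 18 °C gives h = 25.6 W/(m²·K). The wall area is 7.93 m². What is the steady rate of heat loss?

Treating each layer as a thermal resistance in series:
R_inner film = 1/(h_i·A) = 1/(902×7.93) = 1.398×10^-4 K/W
R_stainless steel = L/(kA) = 0.0032/(14.9×7.93) = 2.708×10^-5 K/W
R_calcium silicate = L/(kA) = 0.15/(0.0698×7.93) = 0.271 K/W
R_carbon steel = L/(kA) = 0.0053/(43.9×7.93) = 1.522×10^-5 K/W
R_outer film = 1/(h_o·A) = 1/(25.6×7.93) = 0.004926 K/W
R_total = 0.2761 K/W
Q = ΔT / R_total = 144 / 0.2761

Q ≈ 522 W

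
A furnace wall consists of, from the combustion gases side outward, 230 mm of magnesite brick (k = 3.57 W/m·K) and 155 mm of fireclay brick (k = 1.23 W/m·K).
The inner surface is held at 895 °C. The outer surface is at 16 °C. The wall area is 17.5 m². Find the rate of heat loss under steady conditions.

Q ≈ 80800 W

Treating each layer as a thermal resistance in series:
R_magnesite brick = L/(kA) = 0.23/(3.57×17.5) = 0.003681 K/W
R_fireclay brick = L/(kA) = 0.155/(1.23×17.5) = 0.007201 K/W
R_total = 0.01088 K/W
Q = ΔT / R_total = 879 / 0.01088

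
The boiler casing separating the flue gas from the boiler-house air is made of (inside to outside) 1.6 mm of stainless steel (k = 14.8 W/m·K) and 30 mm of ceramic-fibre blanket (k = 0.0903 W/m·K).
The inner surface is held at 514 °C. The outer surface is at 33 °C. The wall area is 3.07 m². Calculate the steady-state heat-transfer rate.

Q ≈ 4440 W

Model the wall as resistances in series:
R_stainless steel = L/(kA) = 0.0016/(14.8×3.07) = 3.521×10^-5 K/W
R_ceramic-fibre blanket = L/(kA) = 0.03/(0.0903×3.07) = 0.1082 K/W
R_total = 0.1083 K/W
Q = ΔT / R_total = 481 / 0.1083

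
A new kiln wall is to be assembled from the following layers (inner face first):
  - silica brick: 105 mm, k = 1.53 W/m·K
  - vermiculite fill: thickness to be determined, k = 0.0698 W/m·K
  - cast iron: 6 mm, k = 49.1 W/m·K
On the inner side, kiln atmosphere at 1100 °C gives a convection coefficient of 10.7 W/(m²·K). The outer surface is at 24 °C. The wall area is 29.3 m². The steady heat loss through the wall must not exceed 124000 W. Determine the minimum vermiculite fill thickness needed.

L ≈ 6.42 mm

Treating each layer as a thermal resistance in series:
R_inner film = 1/(h_i·A) = 1/(10.7×29.3) = 0.00319 K/W
R_silica brick = L/(kA) = 0.105/(1.53×29.3) = 0.002342 K/W
R_cast iron = L/(kA) = 0.006/(49.1×29.3) = 4.171×10^-6 K/W
Sum of the known resistances R_other = 0.005536 K/W
Required total resistance R_tot = ΔT/Q_allow = 1076/124000 = 0.008677 K/W
R_vermiculite fill = R_tot − R_other = 0.003141 K/W
L = R·k·A = 0.003141×0.0698×29.3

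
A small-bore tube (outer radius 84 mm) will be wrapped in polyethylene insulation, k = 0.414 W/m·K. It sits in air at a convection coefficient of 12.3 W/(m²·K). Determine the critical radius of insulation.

r_cr ≈ 33.7 mm

For a cylinder r_cr = k/h = 0.414/12.3
r_cr = 33.7 mm; since the bare radius (84 mm) is above r_cr, any added insulation will reduce heat loss.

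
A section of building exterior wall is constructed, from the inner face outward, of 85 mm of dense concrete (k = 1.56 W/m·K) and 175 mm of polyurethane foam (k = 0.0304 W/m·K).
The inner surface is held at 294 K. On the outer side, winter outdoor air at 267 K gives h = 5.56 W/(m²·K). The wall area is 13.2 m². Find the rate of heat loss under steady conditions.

Model the wall as resistances in series:
R_dense concrete = L/(kA) = 0.085/(1.56×13.2) = 0.004128 K/W
R_polyurethane foam = L/(kA) = 0.175/(0.0304×13.2) = 0.4361 K/W
R_outer film = 1/(h_o·A) = 1/(5.56×13.2) = 0.01363 K/W
R_total = 0.4539 K/W
Q = ΔT / R_total = 27 / 0.4539

Q ≈ 59.5 W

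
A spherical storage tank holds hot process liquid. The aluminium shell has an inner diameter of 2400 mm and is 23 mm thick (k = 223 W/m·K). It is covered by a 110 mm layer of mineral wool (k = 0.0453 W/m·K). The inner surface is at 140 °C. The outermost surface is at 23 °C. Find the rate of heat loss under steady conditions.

Spherical conduction: R = (1/r_in − 1/r_out)/(4πk) per layer; series-sum.
R_aluminium shell = (1/1.2 − 1/1.223)/(4π×223) = 5.592×10^-6 K/W
R_mineral wool = (1/1.223 − 1/1.333)/(4π×0.0453) = 0.1185 K/W
R_total = 0.1185 K/W
Q = ΔT/R_total = 117/0.1185

Q ≈ 987 W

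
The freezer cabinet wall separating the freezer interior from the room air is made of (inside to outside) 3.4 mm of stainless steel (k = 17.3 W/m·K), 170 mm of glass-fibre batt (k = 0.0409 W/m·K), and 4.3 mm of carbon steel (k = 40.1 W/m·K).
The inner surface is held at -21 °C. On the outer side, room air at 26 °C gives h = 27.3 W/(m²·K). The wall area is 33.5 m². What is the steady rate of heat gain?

Q ≈ 375 W

Series thermal resistances:
R_stainless steel = L/(kA) = 0.0034/(17.3×33.5) = 5.867×10^-6 K/W
R_glass-fibre batt = L/(kA) = 0.17/(0.0409×33.5) = 0.1241 K/W
R_carbon steel = L/(kA) = 0.0043/(40.1×33.5) = 3.201×10^-6 K/W
R_outer film = 1/(h_o·A) = 1/(27.3×33.5) = 0.001093 K/W
R_total = 0.1252 K/W
Q = ΔT / R_total = 47 / 0.1252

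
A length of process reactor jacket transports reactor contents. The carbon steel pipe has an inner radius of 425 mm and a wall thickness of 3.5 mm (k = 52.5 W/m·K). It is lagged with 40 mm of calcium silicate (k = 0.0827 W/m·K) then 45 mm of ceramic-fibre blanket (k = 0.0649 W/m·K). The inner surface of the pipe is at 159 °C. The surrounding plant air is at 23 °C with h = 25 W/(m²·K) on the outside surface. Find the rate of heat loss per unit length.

Cylindrical conduction, so R = ln(r₂/r₁)/(2πkL) per layer, in series:
R_carbon steel pipe wall = ln(428.5/425)/(2π×52.5×1) = 2.486×10^-5 K/W
R_calcium silicate = ln(468.5/428.5)/(2π×0.0827×1) = 0.1718 K/W
R_ceramic-fibre blanket = ln(513.5/468.5)/(2π×0.0649×1) = 0.2249 K/W
R_outer film = 1/(h_o·2πr_oL) = 1/(25×2π×0.5135×1) = 0.0124 K/W
R_total = 0.4091 K/W
Q = ΔT/R_total = 136/0.4091

q′ ≈ 332 W/m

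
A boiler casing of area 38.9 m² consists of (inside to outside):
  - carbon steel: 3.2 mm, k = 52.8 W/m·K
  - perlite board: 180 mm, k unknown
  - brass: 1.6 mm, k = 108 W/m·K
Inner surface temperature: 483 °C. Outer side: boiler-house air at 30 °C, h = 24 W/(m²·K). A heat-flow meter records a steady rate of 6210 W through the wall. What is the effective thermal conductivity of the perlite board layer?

k ≈ 0.0644 W/(m·K)

Using the resistance-network approach (series):
R_carbon steel = L/(kA) = 0.0032/(52.8×38.9) = 1.558×10^-6 K/W
R_brass = L/(kA) = 0.0016/(108×38.9) = 3.808×10^-7 K/W
R_outer film = 1/(h_o·A) = 1/(24×38.9) = 0.001071 K/W
Sum of known resistances R_other = 0.001073 K/W
Total R = ΔT/Q = 453/6210 = 0.07295 K/W
R_perlite board = R_total − R_other = 0.07187 K/W
k = L/(R·A) = 0.18/(0.07187×38.9)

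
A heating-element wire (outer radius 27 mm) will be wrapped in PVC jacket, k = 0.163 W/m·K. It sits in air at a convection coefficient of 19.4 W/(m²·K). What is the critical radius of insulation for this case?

r_cr ≈ 8.4 mm

For a cylinder r_cr = k/h = 0.163/19.4
r_cr = 8.4 mm; since the bare radius (27 mm) is above r_cr, any added insulation will reduce heat loss.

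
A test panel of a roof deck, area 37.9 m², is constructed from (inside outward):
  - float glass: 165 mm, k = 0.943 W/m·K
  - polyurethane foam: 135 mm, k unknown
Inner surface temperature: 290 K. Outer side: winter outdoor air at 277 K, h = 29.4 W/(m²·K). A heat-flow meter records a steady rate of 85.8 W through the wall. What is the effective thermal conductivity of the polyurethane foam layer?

k ≈ 0.0244 W/(m·K)

Thermal resistances in series:
R_float glass = L/(kA) = 0.165/(0.943×37.9) = 0.004617 K/W
R_outer film = 1/(h_o·A) = 1/(29.4×37.9) = 8.975×10^-4 K/W
Sum of known resistances R_other = 0.005514 K/W
Total R = ΔT/Q = 13/85.8 = 0.1515 K/W
R_polyurethane foam = R_total − R_other = 0.146 K/W
k = L/(R·A) = 0.135/(0.146×37.9)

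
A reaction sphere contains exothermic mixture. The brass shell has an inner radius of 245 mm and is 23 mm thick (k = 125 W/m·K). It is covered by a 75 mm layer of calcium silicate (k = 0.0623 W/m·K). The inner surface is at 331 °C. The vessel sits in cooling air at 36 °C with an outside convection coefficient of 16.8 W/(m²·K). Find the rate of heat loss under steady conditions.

Q ≈ 272 W

Radial (spherical) resistances in series:
R_brass shell = (1/0.245 − 1/0.268)/(4π×125) = 2.23×10^-4 K/W
R_calcium silicate = (1/0.268 − 1/0.343)/(4π×0.0623) = 1.042 K/W
R_outer film = 1/(h·4πr_o²) = 1/(16.8×4π×0.343²) = 0.04026 K/W
R_total = 1.083 K/W
Q = ΔT/R_total = 295/1.083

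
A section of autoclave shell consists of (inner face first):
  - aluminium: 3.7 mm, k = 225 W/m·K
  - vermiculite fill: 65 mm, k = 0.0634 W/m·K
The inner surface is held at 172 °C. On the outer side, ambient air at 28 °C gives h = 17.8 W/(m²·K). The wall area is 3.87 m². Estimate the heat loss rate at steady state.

Series thermal resistances:
R_aluminium = L/(kA) = 0.0037/(225×3.87) = 4.249×10^-6 K/W
R_vermiculite fill = L/(kA) = 0.065/(0.0634×3.87) = 0.2649 K/W
R_outer film = 1/(h_o·A) = 1/(17.8×3.87) = 0.01452 K/W
R_total = 0.2794 K/W
Q = ΔT / R_total = 144 / 0.2794

Q ≈ 515 W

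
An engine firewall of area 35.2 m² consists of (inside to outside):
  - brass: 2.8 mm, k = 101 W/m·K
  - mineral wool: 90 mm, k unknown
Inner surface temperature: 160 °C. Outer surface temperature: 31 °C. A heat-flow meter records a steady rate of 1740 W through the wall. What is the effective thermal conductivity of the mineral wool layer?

Thermal resistances in series:
R_brass = L/(kA) = 0.0028/(101×35.2) = 7.876×10^-7 K/W
Sum of known resistances R_other = 7.876×10^-7 K/W
Total R = ΔT/Q = 129/1740 = 0.07414 K/W
R_mineral wool = R_total − R_other = 0.07414 K/W
k = L/(R·A) = 0.09/(0.07414×35.2)

k ≈ 0.0345 W/(m·K)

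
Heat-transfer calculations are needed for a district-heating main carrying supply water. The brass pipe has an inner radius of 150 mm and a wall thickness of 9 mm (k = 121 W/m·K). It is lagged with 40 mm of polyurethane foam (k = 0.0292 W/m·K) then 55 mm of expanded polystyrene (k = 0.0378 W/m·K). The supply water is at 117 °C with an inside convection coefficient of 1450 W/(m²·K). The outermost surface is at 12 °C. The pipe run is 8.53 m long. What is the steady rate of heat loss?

For a radial system each layer contributes R = ln(r_out/r_in)/(2πkL); films add R = 1/(hA).
R_inner film = 1/(h_i·2πr₁L) = 1/(1450×2π×0.15×8.53) = 8.579×10^-5 K/W
R_brass pipe wall = ln(159/150)/(2π×121×8.53) = 8.985×10^-6 K/W
R_polyurethane foam = ln(199/159)/(2π×0.0292×8.53) = 0.1434 K/W
R_expanded polystyrene = ln(254/199)/(2π×0.0378×8.53) = 0.1205 K/W
R_total = 0.2639 K/W
Q = ΔT/R_total = 105/0.2639

Q ≈ 398 W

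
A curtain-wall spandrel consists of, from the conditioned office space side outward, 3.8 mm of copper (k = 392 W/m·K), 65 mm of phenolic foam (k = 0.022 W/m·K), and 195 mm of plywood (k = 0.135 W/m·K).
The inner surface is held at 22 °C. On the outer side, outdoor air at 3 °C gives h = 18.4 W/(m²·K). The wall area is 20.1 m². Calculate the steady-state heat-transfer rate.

Thermal resistances in series:
R_copper = L/(kA) = 0.0038/(392×20.1) = 4.823×10^-7 K/W
R_phenolic foam = L/(kA) = 0.065/(0.022×20.1) = 0.147 K/W
R_plywood = L/(kA) = 0.195/(0.135×20.1) = 0.07186 K/W
R_outer film = 1/(h_o·A) = 1/(18.4×20.1) = 0.002704 K/W
R_total = 0.2216 K/W
Q = ΔT / R_total = 19 / 0.2216

Q ≈ 85.8 W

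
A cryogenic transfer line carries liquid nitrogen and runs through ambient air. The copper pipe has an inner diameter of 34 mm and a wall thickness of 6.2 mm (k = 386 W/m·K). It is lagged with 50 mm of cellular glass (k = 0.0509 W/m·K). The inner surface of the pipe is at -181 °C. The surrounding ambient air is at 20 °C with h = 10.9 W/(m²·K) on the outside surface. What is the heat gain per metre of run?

q′ ≈ 53 W/m

Per-layer cylindrical resistances, series-summed:
R_copper pipe wall = ln(23.2/17)/(2π×386×1) = 1.282×10^-4 K/W
R_cellular glass = ln(73.2/23.2)/(2π×0.0509×1) = 3.593 K/W
R_outer film = 1/(h_o·2πr_oL) = 1/(10.9×2π×0.0732×1) = 0.1995 K/W
R_total = 3.792 K/W
Q = ΔT/R_total = 201/3.792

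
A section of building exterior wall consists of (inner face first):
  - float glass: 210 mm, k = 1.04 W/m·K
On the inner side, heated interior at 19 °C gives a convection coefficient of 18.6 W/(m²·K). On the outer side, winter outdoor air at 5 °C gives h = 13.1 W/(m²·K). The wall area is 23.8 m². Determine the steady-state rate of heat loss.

Model the wall as resistances in series:
R_inner film = 1/(h_i·A) = 1/(18.6×23.8) = 0.002259 K/W
R_float glass = L/(kA) = 0.21/(1.04×23.8) = 0.008484 K/W
R_outer film = 1/(h_o·A) = 1/(13.1×23.8) = 0.003207 K/W
R_total = 0.01395 K/W
Q = ΔT / R_total = 14 / 0.01395

Q ≈ 1000 W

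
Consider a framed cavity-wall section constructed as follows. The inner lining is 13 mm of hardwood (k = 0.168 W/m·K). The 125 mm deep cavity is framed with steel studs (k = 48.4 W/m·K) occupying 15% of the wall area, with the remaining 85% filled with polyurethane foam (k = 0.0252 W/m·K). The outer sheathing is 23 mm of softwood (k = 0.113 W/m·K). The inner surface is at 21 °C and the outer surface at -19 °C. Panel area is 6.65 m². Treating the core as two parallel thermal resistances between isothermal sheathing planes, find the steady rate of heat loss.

Q ≈ 892 W

Sheathing layers in series; stud and cavity paths in parallel between them.
R_inner = 0.013/(0.168×6.65) = 0.01164 K/W
R_stud  = 0.125/(48.4×0.15×6.65) = 0.002589 K/W
R_cav   = 0.125/(0.0252×0.85×6.65) = 0.8775 K/W
1/R_core = 1/R_stud + 1/R_cav → R_core = 0.002582 K/W
R_outer = 0.023/(0.113×6.65) = 0.03061 K/W
R_total = 0.04483 K/W
Q = ΔT/R_total = 40/0.04483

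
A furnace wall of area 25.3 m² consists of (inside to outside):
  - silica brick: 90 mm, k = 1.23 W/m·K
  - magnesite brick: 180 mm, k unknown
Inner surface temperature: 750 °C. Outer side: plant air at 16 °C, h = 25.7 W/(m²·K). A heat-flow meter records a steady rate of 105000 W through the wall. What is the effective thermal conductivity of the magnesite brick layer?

k ≈ 2.78 W/(m·K)

Series thermal resistances:
R_silica brick = L/(kA) = 0.09/(1.23×25.3) = 0.002892 K/W
R_outer film = 1/(h_o·A) = 1/(25.7×25.3) = 0.001538 K/W
Sum of known resistances R_other = 0.00443 K/W
Total R = ΔT/Q = 734/105000 = 0.00699 K/W
R_magnesite brick = R_total − R_other = 0.00256 K/W
k = L/(R·A) = 0.18/(0.00256×25.3)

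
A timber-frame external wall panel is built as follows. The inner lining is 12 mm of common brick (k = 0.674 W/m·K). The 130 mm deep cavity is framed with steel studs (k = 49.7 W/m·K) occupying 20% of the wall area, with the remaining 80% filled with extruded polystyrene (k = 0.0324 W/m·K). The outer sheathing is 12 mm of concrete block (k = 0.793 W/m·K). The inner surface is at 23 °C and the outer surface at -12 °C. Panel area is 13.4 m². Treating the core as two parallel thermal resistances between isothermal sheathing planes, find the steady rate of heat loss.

Q ≈ 10200 W

Sheathing layers in series; stud and cavity paths in parallel between them.
R_inner = 0.012/(0.674×13.4) = 0.001329 K/W
R_stud  = 0.13/(49.7×0.2×13.4) = 9.76×10^-4 K/W
R_cav   = 0.13/(0.0324×0.8×13.4) = 0.3743 K/W
1/R_core = 1/R_stud + 1/R_cav → R_core = 9.735×10^-4 K/W
R_outer = 0.012/(0.793×13.4) = 0.001129 K/W
R_total = 0.003431 K/W
Q = ΔT/R_total = 35/0.003431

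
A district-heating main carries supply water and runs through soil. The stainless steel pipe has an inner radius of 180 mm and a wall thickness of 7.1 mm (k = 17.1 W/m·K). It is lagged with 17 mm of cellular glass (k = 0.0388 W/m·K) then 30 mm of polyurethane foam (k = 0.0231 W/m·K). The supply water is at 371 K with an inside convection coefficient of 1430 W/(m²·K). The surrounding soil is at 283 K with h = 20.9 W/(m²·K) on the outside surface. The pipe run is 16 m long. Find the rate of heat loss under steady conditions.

Q ≈ 1050 W

Treating each annulus and film as a series resistance:
R_inner film = 1/(h_i·2πr₁L) = 1/(1430×2π×0.18×16) = 3.864×10^-5 K/W
R_stainless steel pipe wall = ln(187.1/180)/(2π×17.1×16) = 2.25×10^-5 K/W
R_cellular glass = ln(204.1/187.1)/(2π×0.0388×16) = 0.0223 K/W
R_polyurethane foam = ln(234.1/204.1)/(2π×0.0231×16) = 0.05905 K/W
R_outer film = 1/(h_o·2πr_oL) = 1/(20.9×2π×0.2341×16) = 0.002033 K/W
R_total = 0.08344 K/W
Q = ΔT/R_total = 88/0.08344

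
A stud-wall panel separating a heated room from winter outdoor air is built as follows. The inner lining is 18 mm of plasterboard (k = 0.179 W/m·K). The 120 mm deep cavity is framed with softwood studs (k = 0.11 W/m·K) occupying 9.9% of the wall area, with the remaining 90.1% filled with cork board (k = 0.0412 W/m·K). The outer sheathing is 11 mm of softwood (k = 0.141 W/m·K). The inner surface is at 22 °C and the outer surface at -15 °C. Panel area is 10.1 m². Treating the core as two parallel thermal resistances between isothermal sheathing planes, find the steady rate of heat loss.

Q ≈ 140 W

Sheathing layers in series; stud and cavity paths in parallel between them.
R_inner = 0.018/(0.179×10.1) = 0.009956 K/W
R_stud  = 0.12/(0.11×0.099×10.1) = 1.091 K/W
R_cav   = 0.12/(0.0412×0.901×10.1) = 0.3201 K/W
1/R_core = 1/R_stud + 1/R_cav → R_core = 0.2475 K/W
R_outer = 0.011/(0.141×10.1) = 0.007724 K/W
R_total = 0.2651 K/W
Q = ΔT/R_total = 37/0.2651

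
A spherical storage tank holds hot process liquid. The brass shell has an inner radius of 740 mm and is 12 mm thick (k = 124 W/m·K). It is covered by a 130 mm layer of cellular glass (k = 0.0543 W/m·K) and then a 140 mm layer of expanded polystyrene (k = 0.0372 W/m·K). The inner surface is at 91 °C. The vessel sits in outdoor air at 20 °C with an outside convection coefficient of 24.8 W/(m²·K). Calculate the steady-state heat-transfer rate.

Q ≈ 114 W

For a spherical shell R = (1/r₁ − 1/r₂)/(4πk); film R = 1/(h·4πr²). In series:
R_brass shell = (1/0.74 − 1/0.752)/(4π×124) = 1.384×10^-5 K/W
R_cellular glass = (1/0.752 − 1/0.882)/(4π×0.0543) = 0.2872 K/W
R_expanded polystyrene = (1/0.882 − 1/1.022)/(4π×0.0372) = 0.3322 K/W
R_outer film = 1/(h·4πr_o²) = 1/(24.8×4π×1.022²) = 0.003072 K/W
R_total = 0.6226 K/W
Q = ΔT/R_total = 71/0.6226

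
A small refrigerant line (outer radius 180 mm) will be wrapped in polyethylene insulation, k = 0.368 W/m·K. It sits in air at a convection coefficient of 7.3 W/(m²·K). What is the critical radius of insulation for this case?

r_cr ≈ 50.4 mm

For a cylinder r_cr = k/h = 0.368/7.3
r_cr = 50.4 mm; since the bare radius (180 mm) is above r_cr, any added insulation will reduce heat loss.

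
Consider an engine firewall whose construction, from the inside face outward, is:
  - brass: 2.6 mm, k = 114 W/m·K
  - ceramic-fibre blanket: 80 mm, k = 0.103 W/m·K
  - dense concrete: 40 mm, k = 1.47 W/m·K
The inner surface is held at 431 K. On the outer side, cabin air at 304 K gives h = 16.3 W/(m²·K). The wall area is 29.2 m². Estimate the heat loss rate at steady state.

Q ≈ 4290 W

Thermal resistances in series:
R_brass = L/(kA) = 0.0026/(114×29.2) = 7.811×10^-7 K/W
R_ceramic-fibre blanket = L/(kA) = 0.08/(0.103×29.2) = 0.0266 K/W
R_dense concrete = L/(kA) = 0.04/(1.47×29.2) = 9.319×10^-4 K/W
R_outer film = 1/(h_o·A) = 1/(16.3×29.2) = 0.002101 K/W
R_total = 0.02963 K/W
Q = ΔT / R_total = 127 / 0.02963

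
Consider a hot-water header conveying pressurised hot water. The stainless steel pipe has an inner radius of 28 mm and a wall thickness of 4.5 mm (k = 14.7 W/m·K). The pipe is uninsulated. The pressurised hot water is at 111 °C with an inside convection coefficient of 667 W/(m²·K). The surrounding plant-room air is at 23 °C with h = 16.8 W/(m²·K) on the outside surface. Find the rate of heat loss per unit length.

q′ ≈ 292 W/m

Treating each annulus and film as a series resistance:
R_inner film = 1/(h_i·2πr₁L) = 1/(667×2π×0.028×1) = 0.008522 K/W
R_stainless steel pipe wall = ln(32.5/28)/(2π×14.7×1) = 0.001614 K/W
R_outer film = 1/(h_o·2πr_oL) = 1/(16.8×2π×0.0325×1) = 0.2915 K/W
R_total = 0.3016 K/W
Q = ΔT/R_total = 88/0.3016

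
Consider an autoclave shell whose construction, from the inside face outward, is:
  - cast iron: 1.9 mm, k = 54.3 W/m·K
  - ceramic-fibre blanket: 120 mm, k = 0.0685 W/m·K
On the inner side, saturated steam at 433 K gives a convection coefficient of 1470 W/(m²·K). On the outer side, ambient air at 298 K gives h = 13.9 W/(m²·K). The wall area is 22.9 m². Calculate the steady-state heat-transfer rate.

Thermal resistances in series:
R_inner film = 1/(h_i·A) = 1/(1470×22.9) = 2.971×10^-5 K/W
R_cast iron = L/(kA) = 0.0019/(54.3×22.9) = 1.528×10^-6 K/W
R_ceramic-fibre blanket = L/(kA) = 0.12/(0.0685×22.9) = 0.0765 K/W
R_outer film = 1/(h_o·A) = 1/(13.9×22.9) = 0.003142 K/W
R_total = 0.07967 K/W
Q = ΔT / R_total = 135 / 0.07967

Q ≈ 1690 W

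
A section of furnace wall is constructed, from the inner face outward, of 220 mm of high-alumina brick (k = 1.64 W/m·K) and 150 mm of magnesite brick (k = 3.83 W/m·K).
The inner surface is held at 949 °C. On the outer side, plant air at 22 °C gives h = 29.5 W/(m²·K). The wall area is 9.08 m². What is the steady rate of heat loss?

Q ≈ 40600 W

Series thermal resistances:
R_high-alumina brick = L/(kA) = 0.22/(1.64×9.08) = 0.01477 K/W
R_magnesite brick = L/(kA) = 0.15/(3.83×9.08) = 0.004313 K/W
R_outer film = 1/(h_o·A) = 1/(29.5×9.08) = 0.003733 K/W
R_total = 0.02282 K/W
Q = ΔT / R_total = 927 / 0.02282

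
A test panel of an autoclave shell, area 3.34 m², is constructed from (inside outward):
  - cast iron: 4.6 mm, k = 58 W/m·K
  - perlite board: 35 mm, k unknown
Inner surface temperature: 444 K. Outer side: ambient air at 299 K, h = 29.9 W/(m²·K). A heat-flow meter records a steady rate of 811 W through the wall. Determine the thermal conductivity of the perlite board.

k ≈ 0.0621 W/(m·K)

Model the wall as resistances in series:
R_cast iron = L/(kA) = 0.0046/(58×3.34) = 2.375×10^-5 K/W
R_outer film = 1/(h_o·A) = 1/(29.9×3.34) = 0.01001 K/W
Sum of known resistances R_other = 0.01004 K/W
Total R = ΔT/Q = 145/811 = 0.1788 K/W
R_perlite board = R_total − R_other = 0.1688 K/W
k = L/(R·A) = 0.035/(0.1688×3.34)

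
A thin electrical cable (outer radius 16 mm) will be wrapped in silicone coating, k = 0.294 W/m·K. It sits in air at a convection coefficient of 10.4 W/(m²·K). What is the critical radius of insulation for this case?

r_cr ≈ 28.3 mm

For a cylinder r_cr = k/h = 0.294/10.4
r_cr = 28.3 mm; since the bare radius (16 mm) is below r_cr, adding a thin layer of insulation will *increase* heat loss.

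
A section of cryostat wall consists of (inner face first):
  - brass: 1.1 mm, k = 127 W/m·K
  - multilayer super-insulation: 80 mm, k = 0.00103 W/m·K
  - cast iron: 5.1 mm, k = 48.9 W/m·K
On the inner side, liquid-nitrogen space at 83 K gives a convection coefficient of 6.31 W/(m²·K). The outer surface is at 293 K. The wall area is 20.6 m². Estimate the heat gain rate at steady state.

Series thermal resistances:
R_inner film = 1/(h_i·A) = 1/(6.31×20.6) = 0.007693 K/W
R_brass = L/(kA) = 0.0011/(127×20.6) = 4.205×10^-7 K/W
R_multilayer super-insulation = L/(kA) = 0.08/(0.00103×20.6) = 3.77 K/W
R_cast iron = L/(kA) = 0.0051/(48.9×20.6) = 5.063×10^-6 K/W
R_total = 3.778 K/W
Q = ΔT / R_total = 210 / 3.778

Q ≈ 55.6 W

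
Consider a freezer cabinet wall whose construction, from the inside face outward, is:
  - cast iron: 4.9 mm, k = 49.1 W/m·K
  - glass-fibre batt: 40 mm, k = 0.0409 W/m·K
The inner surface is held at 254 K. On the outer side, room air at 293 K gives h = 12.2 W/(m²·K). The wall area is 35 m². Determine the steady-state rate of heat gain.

Q ≈ 1290 W

Using the resistance-network approach (series):
R_cast iron = L/(kA) = 0.0049/(49.1×35) = 2.851×10^-6 K/W
R_glass-fibre batt = L/(kA) = 0.04/(0.0409×35) = 0.02794 K/W
R_outer film = 1/(h_o·A) = 1/(12.2×35) = 0.002342 K/W
R_total = 0.03029 K/W
Q = ΔT / R_total = 39 / 0.03029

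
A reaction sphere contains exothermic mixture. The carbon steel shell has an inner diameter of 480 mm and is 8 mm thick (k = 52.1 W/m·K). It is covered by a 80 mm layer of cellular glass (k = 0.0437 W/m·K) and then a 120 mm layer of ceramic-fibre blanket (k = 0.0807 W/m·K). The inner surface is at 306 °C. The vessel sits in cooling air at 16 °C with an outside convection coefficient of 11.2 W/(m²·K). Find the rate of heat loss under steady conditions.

Radial (spherical) resistances in series:
R_carbon steel shell = (1/0.24 − 1/0.248)/(4π×52.1) = 2.053×10^-4 K/W
R_cellular glass = (1/0.248 − 1/0.328)/(4π×0.0437) = 1.791 K/W
R_ceramic-fibre blanket = (1/0.328 − 1/0.448)/(4π×0.0807) = 0.8053 K/W
R_outer film = 1/(h·4πr_o²) = 1/(11.2×4π×0.448²) = 0.0354 K/W
R_total = 2.632 K/W
Q = ΔT/R_total = 290/2.632

Q ≈ 110 W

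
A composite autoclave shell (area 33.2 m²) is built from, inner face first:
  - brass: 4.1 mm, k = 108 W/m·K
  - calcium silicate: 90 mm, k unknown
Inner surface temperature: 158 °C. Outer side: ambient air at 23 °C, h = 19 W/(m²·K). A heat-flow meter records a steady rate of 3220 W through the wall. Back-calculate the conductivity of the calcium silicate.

k ≈ 0.0672 W/(m·K)

Thermal resistances in series:
R_brass = L/(kA) = 0.0041/(108×33.2) = 1.143×10^-6 K/W
R_outer film = 1/(h_o·A) = 1/(19×33.2) = 0.001585 K/W
Sum of known resistances R_other = 0.001586 K/W
Total R = ΔT/Q = 135/3220 = 0.04193 K/W
R_calcium silicate = R_total − R_other = 0.04034 K/W
k = L/(R·A) = 0.09/(0.04034×33.2)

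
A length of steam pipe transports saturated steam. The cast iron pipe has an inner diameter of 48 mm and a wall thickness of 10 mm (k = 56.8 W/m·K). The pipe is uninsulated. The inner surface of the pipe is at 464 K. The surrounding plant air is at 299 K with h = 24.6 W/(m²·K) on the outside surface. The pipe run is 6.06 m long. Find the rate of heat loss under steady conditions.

Q ≈ 5230 W

Cylindrical conduction, so R = ln(r₂/r₁)/(2πkL) per layer, in series:
R_cast iron pipe wall = ln(34/24)/(2π×56.8×6.06) = 1.611×10^-4 K/W
R_outer film = 1/(h_o·2πr_oL) = 1/(24.6×2π×0.034×6.06) = 0.0314 K/W
R_total = 0.03156 K/W
Q = ΔT/R_total = 165/0.03156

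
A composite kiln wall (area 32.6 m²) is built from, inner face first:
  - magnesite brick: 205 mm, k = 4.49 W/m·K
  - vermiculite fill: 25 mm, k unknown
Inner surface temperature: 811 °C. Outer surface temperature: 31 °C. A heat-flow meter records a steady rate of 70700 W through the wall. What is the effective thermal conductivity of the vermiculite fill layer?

Series thermal resistances:
R_magnesite brick = L/(kA) = 0.205/(4.49×32.6) = 0.001401 K/W
Sum of known resistances R_other = 0.001401 K/W
Total R = ΔT/Q = 780/70700 = 0.01103 K/W
R_vermiculite fill = R_total − R_other = 0.009632 K/W
k = L/(R·A) = 0.025/(0.009632×32.6)

k ≈ 0.0796 W/(m·K)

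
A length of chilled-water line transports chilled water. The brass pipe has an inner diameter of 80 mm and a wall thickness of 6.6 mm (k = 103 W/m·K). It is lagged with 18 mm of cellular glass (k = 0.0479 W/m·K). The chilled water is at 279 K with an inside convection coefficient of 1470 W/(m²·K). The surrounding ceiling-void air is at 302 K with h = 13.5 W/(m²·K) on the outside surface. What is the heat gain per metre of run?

q′ ≈ 18.1 W/m

Radial resistances (cylindrical: R_cond = ln(r_o/r_i)/(2πkL), R_conv = 1/(h·2πrL)):
R_inner film = 1/(h_i·2πr₁L) = 1/(1470×2π×0.04×1) = 0.002707 K/W
R_brass pipe wall = ln(46.6/40)/(2π×103×1) = 2.36×10^-4 K/W
R_cellular glass = ln(64.6/46.6)/(2π×0.0479×1) = 1.085 K/W
R_outer film = 1/(h_o·2πr_oL) = 1/(13.5×2π×0.0646×1) = 0.1825 K/W
R_total = 1.271 K/W
Q = ΔT/R_total = 23/1.271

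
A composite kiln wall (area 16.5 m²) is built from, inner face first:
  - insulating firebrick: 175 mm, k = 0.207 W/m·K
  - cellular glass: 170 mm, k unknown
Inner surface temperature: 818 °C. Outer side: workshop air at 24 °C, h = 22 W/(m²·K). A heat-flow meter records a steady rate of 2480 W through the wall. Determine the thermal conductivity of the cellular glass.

Series thermal resistances:
R_insulating firebrick = L/(kA) = 0.175/(0.207×16.5) = 0.05124 K/W
R_outer film = 1/(h_o·A) = 1/(22×16.5) = 0.002755 K/W
Sum of known resistances R_other = 0.05399 K/W
Total R = ΔT/Q = 794/2480 = 0.3202 K/W
R_cellular glass = R_total − R_other = 0.2662 K/W
k = L/(R·A) = 0.17/(0.2662×16.5)

k ≈ 0.0387 W/(m·K)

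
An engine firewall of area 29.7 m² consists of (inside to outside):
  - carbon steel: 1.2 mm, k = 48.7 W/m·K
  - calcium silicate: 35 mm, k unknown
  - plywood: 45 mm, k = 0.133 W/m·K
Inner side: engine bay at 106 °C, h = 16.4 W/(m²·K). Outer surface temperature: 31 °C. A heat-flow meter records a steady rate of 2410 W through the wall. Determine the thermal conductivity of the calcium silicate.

Series thermal resistances:
R_inner film = 1/(h_i·A) = 1/(16.4×29.7) = 0.002053 K/W
R_carbon steel = L/(kA) = 0.0012/(48.7×29.7) = 8.297×10^-7 K/W
R_plywood = L/(kA) = 0.045/(0.133×29.7) = 0.01139 K/W
Sum of known resistances R_other = 0.01345 K/W
Total R = ΔT/Q = 75/2410 = 0.03112 K/W
R_calcium silicate = R_total − R_other = 0.01767 K/W
k = L/(R·A) = 0.035/(0.01767×29.7)

k ≈ 0.0667 W/(m·K)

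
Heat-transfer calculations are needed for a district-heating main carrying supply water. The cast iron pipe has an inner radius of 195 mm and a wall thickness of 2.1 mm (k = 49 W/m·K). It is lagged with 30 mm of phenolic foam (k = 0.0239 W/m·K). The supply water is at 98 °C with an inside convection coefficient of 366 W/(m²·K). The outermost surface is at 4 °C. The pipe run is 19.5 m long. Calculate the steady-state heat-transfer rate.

Q ≈ 1940 W

For a radial system each layer contributes R = ln(r_out/r_in)/(2πkL); films add R = 1/(hA).
R_inner film = 1/(h_i·2πr₁L) = 1/(366×2π×0.195×19.5) = 1.144×10^-4 K/W
R_cast iron pipe wall = ln(197.1/195)/(2π×49×19.5) = 1.784×10^-6 K/W
R_phenolic foam = ln(227.1/197.1)/(2π×0.0239×19.5) = 0.04838 K/W
R_total = 0.0485 K/W
Q = ΔT/R_total = 94/0.0485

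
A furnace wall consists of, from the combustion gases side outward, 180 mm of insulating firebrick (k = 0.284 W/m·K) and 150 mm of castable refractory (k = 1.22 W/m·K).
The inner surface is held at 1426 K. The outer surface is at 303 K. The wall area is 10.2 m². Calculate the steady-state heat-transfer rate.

Q ≈ 15100 W

Series thermal resistances:
R_insulating firebrick = L/(kA) = 0.18/(0.284×10.2) = 0.06214 K/W
R_castable refractory = L/(kA) = 0.15/(1.22×10.2) = 0.01205 K/W
R_total = 0.07419 K/W
Q = ΔT / R_total = 1123 / 0.07419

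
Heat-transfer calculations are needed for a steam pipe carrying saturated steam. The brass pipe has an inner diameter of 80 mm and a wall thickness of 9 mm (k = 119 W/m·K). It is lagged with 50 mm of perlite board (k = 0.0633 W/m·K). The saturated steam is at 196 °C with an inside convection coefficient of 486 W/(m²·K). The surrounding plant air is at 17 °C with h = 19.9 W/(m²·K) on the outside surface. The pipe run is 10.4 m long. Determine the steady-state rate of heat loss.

Radial resistances (cylindrical: R_cond = ln(r_o/r_i)/(2πkL), R_conv = 1/(h·2πrL)):
R_inner film = 1/(h_i·2πr₁L) = 1/(486×2π×0.04×10.4) = 7.872×10^-4 K/W
R_brass pipe wall = ln(49/40)/(2π×119×10.4) = 2.61×10^-5 K/W
R_perlite board = ln(99/49)/(2π×0.0633×10.4) = 0.17 K/W
R_outer film = 1/(h_o·2πr_oL) = 1/(19.9×2π×0.099×10.4) = 0.007768 K/W
R_total = 0.1786 K/W
Q = ΔT/R_total = 179/0.1786

Q ≈ 1000 W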